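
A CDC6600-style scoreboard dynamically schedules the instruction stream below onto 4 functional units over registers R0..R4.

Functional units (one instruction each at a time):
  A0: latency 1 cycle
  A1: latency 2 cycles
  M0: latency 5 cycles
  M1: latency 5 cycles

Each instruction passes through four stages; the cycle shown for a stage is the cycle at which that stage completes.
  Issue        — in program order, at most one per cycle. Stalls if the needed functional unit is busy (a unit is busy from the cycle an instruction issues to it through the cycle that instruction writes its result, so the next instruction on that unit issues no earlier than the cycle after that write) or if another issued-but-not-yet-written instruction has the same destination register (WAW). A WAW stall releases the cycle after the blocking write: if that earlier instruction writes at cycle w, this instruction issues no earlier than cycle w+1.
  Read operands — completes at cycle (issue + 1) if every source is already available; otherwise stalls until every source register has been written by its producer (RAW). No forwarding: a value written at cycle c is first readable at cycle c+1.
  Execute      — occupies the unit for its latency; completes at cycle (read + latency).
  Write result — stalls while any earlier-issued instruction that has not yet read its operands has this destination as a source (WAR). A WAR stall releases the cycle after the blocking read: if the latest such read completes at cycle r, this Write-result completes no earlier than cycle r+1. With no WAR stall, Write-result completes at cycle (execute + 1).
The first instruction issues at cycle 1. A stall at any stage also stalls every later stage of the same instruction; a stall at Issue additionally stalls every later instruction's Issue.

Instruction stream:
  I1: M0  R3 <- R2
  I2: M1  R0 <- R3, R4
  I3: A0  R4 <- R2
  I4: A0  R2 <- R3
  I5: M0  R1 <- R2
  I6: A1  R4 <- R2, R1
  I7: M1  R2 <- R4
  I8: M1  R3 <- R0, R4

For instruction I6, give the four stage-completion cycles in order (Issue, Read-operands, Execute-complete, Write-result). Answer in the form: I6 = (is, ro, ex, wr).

I6 = (13, 22, 24, 25)

  I1 | 1 | 2 | 7 | 8
  I2 | 2 | 9 | 14 | 15   RAW R3: wait I1 write@8
  I3 | 3 | 4 | 5 | 10   WAR R4: wait I2 read@9
  I4 | 11 | 12 | 13 | 14   struct: A0 busy until I3 writes@10
  I5 | 12 | 15 | 20 | 21   RAW R2: wait I4 write@14
  I6 | 13 | 22 | 24 | 25   RAW R1: wait I5 write@21
  I7 | 16 | 26 | 31 | 32   struct: M1 busy until I2 writes@15 · RAW R4: wait I6 write@25
  I8 | 33 | 34 | 39 | 40   struct: M1 busy until I7 writes@32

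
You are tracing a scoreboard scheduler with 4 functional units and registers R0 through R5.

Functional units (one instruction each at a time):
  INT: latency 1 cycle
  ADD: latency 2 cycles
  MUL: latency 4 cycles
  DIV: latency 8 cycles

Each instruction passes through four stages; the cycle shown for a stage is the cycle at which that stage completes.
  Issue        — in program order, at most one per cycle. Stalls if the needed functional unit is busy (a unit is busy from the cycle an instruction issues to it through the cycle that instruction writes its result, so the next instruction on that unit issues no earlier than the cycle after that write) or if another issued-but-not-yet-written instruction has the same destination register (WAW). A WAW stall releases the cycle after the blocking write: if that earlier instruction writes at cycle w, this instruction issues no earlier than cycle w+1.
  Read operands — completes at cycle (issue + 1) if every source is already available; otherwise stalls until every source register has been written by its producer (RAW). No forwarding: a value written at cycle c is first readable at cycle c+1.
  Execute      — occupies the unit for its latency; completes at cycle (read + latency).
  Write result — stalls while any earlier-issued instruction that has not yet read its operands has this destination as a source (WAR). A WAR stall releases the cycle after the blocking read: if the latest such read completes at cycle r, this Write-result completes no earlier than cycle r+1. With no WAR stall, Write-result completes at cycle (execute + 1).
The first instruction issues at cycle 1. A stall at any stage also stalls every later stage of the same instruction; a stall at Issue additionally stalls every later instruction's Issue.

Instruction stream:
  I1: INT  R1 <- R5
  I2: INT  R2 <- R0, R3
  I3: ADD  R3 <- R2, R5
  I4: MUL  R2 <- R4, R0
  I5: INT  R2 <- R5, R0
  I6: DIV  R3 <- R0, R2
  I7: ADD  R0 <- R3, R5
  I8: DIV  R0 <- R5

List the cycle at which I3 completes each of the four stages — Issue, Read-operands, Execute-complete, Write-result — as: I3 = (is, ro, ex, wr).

I3 = (6, 9, 11, 12)

c1: issue I1 (INT)
c2: I1 read-ops
c3: I1 finished on INT
c4: I1→R1
c5: issue I2 (INT)
c6: I2 read-ops | issue I3 (ADD)
c7: I2 finished on INT
c8: I2→R2
c9: I3 read-ops | issue I4 (MUL)
c10: I4 read-ops
c11: I3 finished on ADD
c12: I3→R3
c14: I4 finished on MUL
c15: I4→R2
c16: issue I5 (INT)
c17: I5 read-ops | issue I6 (DIV)
c18: I5 finished on INT | issue I7 (ADD)
c19: I5→R2
c20: I6 read-ops
c28: I6 finished on DIV
c29: I6→R3
c30: I7 read-ops
c32: I7 finished on ADD
c33: I7→R0
c34: issue I8 (DIV)
c35: I8 read-ops
c43: I8 finished on DIV
c44: I8→R0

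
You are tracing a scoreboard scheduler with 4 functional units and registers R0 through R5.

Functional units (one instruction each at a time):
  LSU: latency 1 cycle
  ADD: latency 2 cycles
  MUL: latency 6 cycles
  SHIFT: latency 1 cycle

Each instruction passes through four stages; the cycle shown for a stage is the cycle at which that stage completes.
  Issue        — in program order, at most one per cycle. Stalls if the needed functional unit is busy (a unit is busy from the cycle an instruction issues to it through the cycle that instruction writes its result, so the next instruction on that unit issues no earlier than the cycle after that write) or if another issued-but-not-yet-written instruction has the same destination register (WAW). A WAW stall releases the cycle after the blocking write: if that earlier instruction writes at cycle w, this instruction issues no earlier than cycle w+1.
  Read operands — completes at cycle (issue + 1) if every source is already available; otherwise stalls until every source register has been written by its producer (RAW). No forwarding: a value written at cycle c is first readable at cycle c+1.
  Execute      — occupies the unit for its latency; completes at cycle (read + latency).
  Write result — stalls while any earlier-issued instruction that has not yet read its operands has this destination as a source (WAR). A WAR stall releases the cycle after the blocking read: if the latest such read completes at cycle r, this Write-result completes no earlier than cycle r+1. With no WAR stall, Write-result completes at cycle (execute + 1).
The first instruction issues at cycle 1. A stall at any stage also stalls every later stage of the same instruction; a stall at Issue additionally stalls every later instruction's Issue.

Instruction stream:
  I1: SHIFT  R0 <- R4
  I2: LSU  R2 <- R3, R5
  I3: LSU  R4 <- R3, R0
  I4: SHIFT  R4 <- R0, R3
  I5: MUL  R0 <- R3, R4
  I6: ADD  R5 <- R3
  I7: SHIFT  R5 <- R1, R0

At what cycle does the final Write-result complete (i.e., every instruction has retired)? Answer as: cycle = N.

c1: I1 dispatched to SHIFT
c2: I1 operands ready, I2 dispatched to LSU
c3: I1 complete, I2 operands ready
c4: R0←I1, I2 complete
c5: R2←I2
c6: I3 dispatched to LSU
c7: I3 operands ready
c8: I3 complete
c9: R4←I3
c10: I4 dispatched to SHIFT
c11: I4 operands ready, I5 dispatched to MUL
c12: I4 complete, I6 dispatched to ADD
c13: R4←I4, I6 operands ready
c14: I5 operands ready
c15: I6 complete
c16: R5←I6
c17: I7 dispatched to SHIFT
c20: I5 complete
c21: R0←I5
c22: I7 operands ready
c23: I7 complete
c24: R5←I7

cycle = 24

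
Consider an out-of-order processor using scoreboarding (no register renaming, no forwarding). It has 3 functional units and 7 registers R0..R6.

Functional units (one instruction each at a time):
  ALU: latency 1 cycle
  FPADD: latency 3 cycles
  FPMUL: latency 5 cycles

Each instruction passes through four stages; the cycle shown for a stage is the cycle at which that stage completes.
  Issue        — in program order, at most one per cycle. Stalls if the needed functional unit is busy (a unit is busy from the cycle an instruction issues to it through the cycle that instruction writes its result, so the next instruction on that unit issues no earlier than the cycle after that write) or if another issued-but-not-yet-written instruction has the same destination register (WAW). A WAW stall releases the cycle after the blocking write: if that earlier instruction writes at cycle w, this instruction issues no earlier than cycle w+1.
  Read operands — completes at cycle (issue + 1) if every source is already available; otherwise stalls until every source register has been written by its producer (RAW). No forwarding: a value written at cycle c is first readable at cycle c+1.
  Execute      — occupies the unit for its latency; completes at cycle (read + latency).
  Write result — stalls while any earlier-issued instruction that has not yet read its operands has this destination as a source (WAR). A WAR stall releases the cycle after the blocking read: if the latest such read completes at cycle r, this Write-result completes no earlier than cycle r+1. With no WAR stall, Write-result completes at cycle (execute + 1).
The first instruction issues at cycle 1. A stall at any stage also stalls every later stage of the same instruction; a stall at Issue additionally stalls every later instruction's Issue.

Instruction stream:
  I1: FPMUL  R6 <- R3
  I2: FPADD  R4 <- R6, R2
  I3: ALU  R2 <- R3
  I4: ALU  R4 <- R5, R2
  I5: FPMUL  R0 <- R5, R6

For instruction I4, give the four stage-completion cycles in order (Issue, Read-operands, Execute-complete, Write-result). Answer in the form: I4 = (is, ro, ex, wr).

[I1] 1/2/7/8
[I2] 2/9/12/13  (RAW R6: wait I1 write@8)
[I3] 3/4/5/10  (WAR R2: wait I2 read@9)
[I4] 14/15/16/17  (WAW R4: wait I2 write@13)
[I5] 15/16/21/22

I4 = (14, 15, 16, 17)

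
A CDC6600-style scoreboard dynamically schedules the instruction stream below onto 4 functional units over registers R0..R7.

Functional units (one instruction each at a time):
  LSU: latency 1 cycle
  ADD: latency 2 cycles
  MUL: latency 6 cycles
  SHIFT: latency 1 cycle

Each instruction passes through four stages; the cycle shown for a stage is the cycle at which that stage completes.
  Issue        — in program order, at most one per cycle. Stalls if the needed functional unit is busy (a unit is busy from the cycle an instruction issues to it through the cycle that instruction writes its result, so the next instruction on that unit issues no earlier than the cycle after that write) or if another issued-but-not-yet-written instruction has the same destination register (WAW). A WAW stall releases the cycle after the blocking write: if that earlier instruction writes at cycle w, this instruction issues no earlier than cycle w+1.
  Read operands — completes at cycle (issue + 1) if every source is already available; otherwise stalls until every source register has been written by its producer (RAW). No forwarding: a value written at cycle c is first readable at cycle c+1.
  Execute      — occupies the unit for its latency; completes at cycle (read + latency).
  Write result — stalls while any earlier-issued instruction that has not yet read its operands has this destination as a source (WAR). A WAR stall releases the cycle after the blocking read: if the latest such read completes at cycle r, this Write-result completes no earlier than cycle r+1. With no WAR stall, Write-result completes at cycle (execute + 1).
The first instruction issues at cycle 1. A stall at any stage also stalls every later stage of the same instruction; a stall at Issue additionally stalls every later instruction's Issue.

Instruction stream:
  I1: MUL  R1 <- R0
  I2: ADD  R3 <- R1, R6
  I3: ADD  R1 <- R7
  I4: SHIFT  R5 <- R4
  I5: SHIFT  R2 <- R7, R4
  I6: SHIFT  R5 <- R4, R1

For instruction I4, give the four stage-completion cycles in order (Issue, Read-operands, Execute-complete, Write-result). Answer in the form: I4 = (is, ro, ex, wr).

t=1  I1 dispatched to MUL
t=2  I1 operands ready; I2 dispatched to ADD
t=8  I1 complete
t=9  R1←I1
t=10  I2 operands ready
t=12  I2 complete
t=13  R3←I2
t=14  I3 dispatched to ADD
t=15  I3 operands ready; I4 dispatched to SHIFT
t=16  I4 operands ready
t=17  I3 complete; I4 complete
t=18  R1←I3; R5←I4
t=19  I5 dispatched to SHIFT
t=20  I5 operands ready
t=21  I5 complete
t=22  R2←I5
t=23  I6 dispatched to SHIFT
t=24  I6 operands ready
t=25  I6 complete
t=26  R5←I6

I4 = (15, 16, 17, 18)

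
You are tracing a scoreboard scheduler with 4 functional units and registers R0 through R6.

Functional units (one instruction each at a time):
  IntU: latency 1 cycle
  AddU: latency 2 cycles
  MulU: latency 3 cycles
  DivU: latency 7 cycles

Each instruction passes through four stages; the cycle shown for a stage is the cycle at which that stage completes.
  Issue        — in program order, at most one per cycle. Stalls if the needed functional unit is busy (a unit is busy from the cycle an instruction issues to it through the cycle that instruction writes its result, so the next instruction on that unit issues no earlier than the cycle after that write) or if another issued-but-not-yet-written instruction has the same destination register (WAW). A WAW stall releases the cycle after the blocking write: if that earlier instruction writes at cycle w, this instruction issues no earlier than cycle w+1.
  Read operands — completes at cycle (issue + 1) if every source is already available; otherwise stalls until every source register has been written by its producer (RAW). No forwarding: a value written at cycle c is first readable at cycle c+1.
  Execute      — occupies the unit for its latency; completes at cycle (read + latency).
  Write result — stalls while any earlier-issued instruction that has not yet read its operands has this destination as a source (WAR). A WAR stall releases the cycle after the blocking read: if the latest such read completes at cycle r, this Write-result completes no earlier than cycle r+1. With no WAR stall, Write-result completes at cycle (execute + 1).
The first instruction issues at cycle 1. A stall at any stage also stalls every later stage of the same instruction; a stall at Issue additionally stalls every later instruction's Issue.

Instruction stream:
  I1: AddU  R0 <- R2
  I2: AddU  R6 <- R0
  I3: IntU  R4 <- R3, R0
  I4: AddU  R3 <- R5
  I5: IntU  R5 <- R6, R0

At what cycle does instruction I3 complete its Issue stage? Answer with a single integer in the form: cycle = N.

c1: I1 issues→AddU
c2: I1 reads
c4: I1 exec-done
c5: I1 writes R0
c6: I2 issues→AddU
c7: I2 reads · I3 issues→IntU
c8: I3 reads
c9: I2 exec-done · I3 exec-done
c10: I2 writes R6 · I3 writes R4
c11: I4 issues→AddU
c12: I4 reads · I5 issues→IntU
c13: I5 reads
c14: I4 exec-done · I5 exec-done
c15: I4 writes R3 · I5 writes R5

cycle = 7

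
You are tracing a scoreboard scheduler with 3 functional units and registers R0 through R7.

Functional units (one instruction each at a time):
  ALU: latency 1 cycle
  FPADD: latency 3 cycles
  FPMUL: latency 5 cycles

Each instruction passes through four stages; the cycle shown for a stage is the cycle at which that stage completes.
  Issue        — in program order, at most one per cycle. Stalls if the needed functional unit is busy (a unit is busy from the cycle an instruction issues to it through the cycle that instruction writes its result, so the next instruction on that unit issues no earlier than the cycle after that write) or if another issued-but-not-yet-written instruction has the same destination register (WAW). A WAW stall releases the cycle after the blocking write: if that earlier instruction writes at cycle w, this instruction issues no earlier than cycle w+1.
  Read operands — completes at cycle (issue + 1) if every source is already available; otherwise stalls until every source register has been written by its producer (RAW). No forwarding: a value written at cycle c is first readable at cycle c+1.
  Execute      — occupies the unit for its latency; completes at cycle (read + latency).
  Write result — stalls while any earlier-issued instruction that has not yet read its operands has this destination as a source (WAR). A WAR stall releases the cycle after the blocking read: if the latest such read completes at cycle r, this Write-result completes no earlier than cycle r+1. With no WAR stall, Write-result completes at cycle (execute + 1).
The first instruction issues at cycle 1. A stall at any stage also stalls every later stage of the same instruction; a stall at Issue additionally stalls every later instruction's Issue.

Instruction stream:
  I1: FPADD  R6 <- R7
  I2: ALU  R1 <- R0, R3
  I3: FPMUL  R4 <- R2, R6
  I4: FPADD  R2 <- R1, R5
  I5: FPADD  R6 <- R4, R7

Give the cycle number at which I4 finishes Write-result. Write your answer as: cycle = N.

cycle = 12

cycle 1: issue I1 (FPADD)
cycle 2: I1 read-ops | issue I2 (ALU)
cycle 3: I2 read-ops | issue I3 (FPMUL)
cycle 4: I2 finished on ALU
cycle 5: I1 finished on FPADD | I2→R1
cycle 6: I1→R6
cycle 7: I3 read-ops | issue I4 (FPADD)
cycle 8: I4 read-ops
cycle 11: I4 finished on FPADD
cycle 12: I3 finished on FPMUL | I4→R2
cycle 13: I3→R4 | issue I5 (FPADD)
cycle 14: I5 read-ops
cycle 17: I5 finished on FPADD
cycle 18: I5→R6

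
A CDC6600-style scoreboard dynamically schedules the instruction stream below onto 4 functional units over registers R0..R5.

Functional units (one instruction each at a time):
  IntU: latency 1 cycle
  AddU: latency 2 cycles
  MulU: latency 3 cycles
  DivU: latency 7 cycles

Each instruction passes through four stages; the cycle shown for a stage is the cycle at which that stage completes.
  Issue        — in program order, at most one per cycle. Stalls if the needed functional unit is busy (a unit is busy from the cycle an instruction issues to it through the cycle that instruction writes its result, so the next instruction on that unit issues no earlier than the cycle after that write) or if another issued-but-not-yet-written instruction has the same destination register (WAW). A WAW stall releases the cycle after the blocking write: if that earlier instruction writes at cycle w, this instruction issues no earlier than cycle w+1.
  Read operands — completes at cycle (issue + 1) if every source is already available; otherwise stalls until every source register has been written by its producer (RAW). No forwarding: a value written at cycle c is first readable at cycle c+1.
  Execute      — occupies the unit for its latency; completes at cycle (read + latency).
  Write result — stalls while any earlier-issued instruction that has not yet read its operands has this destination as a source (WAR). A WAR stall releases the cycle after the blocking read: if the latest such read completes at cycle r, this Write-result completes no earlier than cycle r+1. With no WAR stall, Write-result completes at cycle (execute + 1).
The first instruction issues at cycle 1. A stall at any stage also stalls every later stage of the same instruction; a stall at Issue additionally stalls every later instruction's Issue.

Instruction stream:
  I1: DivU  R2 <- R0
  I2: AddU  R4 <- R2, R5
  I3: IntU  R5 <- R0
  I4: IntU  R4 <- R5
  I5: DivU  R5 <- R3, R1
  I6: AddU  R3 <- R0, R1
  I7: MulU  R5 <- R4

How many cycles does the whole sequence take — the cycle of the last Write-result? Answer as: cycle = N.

cycle = 31

t=1  I1 dispatched to DivU
t=2  I1 operands ready, I2 dispatched to AddU
t=3  I3 dispatched to IntU
t=4  I3 operands ready
t=5  I3 complete
t=9  I1 complete
t=10  R2←I1
t=11  I2 operands ready
t=12  R5←I3
t=13  I2 complete
t=14  R4←I2
t=15  I4 dispatched to IntU
t=16  I4 operands ready, I5 dispatched to DivU
t=17  I4 complete, I5 operands ready, I6 dispatched to AddU
t=18  R4←I4, I6 operands ready
t=20  I6 complete
t=21  R3←I6
t=24  I5 complete
t=25  R5←I5
t=26  I7 dispatched to MulU
t=27  I7 operands ready
t=30  I7 complete
t=31  R5←I7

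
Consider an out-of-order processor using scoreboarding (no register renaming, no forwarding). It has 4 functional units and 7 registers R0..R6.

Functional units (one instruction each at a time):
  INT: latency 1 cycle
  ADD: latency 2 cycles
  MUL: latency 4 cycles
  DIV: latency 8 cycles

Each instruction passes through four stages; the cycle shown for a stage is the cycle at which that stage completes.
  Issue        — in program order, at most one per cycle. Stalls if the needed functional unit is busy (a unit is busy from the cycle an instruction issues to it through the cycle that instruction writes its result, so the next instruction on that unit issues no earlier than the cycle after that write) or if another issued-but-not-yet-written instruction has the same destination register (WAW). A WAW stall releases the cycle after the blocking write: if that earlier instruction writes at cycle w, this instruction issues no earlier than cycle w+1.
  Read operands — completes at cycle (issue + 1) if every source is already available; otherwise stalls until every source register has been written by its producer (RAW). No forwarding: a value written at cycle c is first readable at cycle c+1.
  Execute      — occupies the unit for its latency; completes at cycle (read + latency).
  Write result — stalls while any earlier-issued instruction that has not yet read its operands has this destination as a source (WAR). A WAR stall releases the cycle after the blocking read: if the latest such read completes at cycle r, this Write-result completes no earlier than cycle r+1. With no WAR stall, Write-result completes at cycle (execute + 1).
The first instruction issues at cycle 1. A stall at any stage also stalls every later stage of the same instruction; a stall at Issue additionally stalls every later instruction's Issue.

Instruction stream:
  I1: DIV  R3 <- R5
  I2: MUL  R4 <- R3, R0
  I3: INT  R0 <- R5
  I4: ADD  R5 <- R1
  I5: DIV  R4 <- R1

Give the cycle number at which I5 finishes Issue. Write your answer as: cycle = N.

cycle = 18

c1: I1 issues→DIV
c2: I1 reads · I2 issues→MUL
c3: I3 issues→INT
c4: I3 reads · I4 issues→ADD
c5: I3 exec-done · I4 reads
c7: I4 exec-done
c8: I4 writes R5
c10: I1 exec-done
c11: I1 writes R3
c12: I2 reads
c13: I3 writes R0
c16: I2 exec-done
c17: I2 writes R4
c18: I5 issues→DIV
c19: I5 reads
c27: I5 exec-done
c28: I5 writes R4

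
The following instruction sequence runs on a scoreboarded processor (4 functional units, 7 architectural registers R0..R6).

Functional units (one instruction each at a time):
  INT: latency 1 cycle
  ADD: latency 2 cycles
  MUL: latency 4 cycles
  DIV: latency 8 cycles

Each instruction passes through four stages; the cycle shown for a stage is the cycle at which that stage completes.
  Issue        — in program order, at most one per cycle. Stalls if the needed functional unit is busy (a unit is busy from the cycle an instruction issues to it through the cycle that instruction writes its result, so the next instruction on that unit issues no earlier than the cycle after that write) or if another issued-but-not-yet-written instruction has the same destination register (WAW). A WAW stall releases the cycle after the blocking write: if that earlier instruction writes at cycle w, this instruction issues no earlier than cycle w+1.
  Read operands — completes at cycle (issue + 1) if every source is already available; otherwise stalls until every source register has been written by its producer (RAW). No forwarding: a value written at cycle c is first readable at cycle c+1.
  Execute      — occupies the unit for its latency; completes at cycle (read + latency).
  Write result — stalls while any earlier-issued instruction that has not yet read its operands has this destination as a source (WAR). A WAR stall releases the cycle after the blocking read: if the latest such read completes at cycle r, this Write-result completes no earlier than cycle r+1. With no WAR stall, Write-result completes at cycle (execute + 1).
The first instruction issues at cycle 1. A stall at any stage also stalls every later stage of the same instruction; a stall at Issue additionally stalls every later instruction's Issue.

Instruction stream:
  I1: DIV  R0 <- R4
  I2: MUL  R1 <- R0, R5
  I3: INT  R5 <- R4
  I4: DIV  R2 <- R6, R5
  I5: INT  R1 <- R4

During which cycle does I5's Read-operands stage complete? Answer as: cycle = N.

c1: I1 issues→DIV
c2: I1 reads | I2 issues→MUL
c3: I3 issues→INT
c4: I3 reads
c5: I3 exec-done
c10: I1 exec-done
c11: I1 writes R0
c12: I2 reads | I4 issues→DIV
c13: I3 writes R5
c14: I4 reads
c16: I2 exec-done
c17: I2 writes R1
c18: I5 issues→INT
c19: I5 reads
c20: I5 exec-done
c21: I5 writes R1
c22: I4 exec-done
c23: I4 writes R2

cycle = 19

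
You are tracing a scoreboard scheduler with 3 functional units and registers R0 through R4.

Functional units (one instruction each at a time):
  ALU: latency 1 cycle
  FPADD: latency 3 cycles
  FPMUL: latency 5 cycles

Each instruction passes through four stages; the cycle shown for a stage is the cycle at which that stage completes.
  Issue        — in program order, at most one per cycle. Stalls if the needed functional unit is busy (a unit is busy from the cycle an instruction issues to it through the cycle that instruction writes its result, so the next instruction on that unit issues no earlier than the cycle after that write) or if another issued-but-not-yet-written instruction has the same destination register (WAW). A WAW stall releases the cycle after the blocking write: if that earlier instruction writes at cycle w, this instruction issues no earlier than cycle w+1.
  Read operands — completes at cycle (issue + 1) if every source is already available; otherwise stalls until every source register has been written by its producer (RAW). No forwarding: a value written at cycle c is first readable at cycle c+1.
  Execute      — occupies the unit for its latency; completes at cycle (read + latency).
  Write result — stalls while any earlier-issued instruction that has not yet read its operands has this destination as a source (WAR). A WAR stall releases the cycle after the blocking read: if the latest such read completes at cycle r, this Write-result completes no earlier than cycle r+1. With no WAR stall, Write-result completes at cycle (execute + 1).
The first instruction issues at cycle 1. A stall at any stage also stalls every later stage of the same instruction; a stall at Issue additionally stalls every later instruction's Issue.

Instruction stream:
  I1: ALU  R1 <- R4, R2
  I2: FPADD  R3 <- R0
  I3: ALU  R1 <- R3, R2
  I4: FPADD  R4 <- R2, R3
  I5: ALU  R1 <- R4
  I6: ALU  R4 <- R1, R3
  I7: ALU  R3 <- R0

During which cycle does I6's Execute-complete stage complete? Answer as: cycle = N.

t=1  I1 issues→ALU
t=2  I1 reads · I2 issues→FPADD
t=3  I1 exec-done · I2 reads
t=4  I1 writes R1
t=5  I3 issues→ALU
t=6  I2 exec-done
t=7  I2 writes R3
t=8  I3 reads · I4 issues→FPADD
t=9  I3 exec-done · I4 reads
t=10  I3 writes R1
t=11  I5 issues→ALU
t=12  I4 exec-done
t=13  I4 writes R4
t=14  I5 reads
t=15  I5 exec-done
t=16  I5 writes R1
t=17  I6 issues→ALU
t=18  I6 reads
t=19  I6 exec-done
t=20  I6 writes R4
t=21  I7 issues→ALU
t=22  I7 reads
t=23  I7 exec-done
t=24  I7 writes R3

cycle = 19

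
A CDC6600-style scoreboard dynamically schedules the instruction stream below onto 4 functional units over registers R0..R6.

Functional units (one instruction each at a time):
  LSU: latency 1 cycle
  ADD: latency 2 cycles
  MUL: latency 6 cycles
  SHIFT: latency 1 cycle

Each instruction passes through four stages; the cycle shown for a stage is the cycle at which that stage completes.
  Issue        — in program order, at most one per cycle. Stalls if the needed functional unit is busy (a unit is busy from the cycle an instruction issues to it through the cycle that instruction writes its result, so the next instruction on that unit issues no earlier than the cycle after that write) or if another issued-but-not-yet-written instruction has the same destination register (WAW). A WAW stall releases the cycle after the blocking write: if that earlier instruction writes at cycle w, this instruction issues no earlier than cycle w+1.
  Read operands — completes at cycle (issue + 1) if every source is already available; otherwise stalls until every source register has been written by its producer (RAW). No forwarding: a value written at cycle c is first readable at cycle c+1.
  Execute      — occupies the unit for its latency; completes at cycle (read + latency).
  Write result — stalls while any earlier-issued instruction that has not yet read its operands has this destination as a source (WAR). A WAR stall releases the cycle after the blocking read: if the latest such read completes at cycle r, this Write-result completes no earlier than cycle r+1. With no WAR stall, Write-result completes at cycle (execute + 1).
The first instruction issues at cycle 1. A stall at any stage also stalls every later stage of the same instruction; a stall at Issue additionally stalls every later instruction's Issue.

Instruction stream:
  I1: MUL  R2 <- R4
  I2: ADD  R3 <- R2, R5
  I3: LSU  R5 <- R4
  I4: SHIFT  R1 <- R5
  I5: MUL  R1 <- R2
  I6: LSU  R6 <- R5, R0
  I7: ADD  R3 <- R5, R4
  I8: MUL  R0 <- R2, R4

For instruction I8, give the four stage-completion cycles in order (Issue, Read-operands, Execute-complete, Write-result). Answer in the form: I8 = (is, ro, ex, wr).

  I1 | 1 | 2 | 8 | 9
  I2 | 2 | 10 | 12 | 13   RAW R2: wait I1 write@9
  I3 | 3 | 4 | 5 | 11   WAR R5: wait I2 read@10
  I4 | 4 | 12 | 13 | 14   RAW R5: wait I3 write@11
  I5 | 15 | 16 | 22 | 23   WAW R1: wait I4 write@14
  I6 | 16 | 17 | 18 | 19
  I7 | 17 | 18 | 20 | 21
  I8 | 24 | 25 | 31 | 32   struct: MUL busy until I5 writes@23

I8 = (24, 25, 31, 32)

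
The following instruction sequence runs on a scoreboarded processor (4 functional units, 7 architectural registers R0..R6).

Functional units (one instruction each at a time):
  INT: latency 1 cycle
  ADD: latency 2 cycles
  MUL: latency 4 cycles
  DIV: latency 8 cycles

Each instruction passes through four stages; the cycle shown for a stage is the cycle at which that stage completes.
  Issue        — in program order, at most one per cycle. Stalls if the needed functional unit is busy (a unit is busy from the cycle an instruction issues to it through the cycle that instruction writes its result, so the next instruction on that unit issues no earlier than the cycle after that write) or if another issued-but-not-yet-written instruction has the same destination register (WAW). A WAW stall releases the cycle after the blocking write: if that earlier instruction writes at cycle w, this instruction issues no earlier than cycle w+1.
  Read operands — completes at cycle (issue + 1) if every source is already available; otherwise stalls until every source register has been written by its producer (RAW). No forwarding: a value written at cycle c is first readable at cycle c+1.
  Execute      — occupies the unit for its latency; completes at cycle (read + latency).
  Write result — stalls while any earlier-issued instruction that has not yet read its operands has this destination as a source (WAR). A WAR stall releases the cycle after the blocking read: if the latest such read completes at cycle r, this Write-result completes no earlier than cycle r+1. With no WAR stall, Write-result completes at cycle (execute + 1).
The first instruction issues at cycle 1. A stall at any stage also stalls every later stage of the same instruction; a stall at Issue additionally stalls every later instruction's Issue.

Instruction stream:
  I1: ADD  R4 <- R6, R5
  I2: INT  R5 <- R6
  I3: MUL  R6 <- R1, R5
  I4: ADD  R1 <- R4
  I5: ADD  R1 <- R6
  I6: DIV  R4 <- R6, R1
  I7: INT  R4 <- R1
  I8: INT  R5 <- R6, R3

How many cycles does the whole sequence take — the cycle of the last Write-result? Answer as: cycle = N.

cycle 1: I1 issues→ADD
cycle 2: I1 reads; I2 issues→INT
cycle 3: I2 reads; I3 issues→MUL
cycle 4: I1 exec-done; I2 exec-done
cycle 5: I1 writes R4; I2 writes R5
cycle 6: I3 reads; I4 issues→ADD
cycle 7: I4 reads
cycle 9: I4 exec-done
cycle 10: I3 exec-done; I4 writes R1
cycle 11: I3 writes R6; I5 issues→ADD
cycle 12: I5 reads; I6 issues→DIV
cycle 14: I5 exec-done
cycle 15: I5 writes R1
cycle 16: I6 reads
cycle 24: I6 exec-done
cycle 25: I6 writes R4
cycle 26: I7 issues→INT
cycle 27: I7 reads
cycle 28: I7 exec-done
cycle 29: I7 writes R4
cycle 30: I8 issues→INT
cycle 31: I8 reads
cycle 32: I8 exec-done
cycle 33: I8 writes R5

cycle = 33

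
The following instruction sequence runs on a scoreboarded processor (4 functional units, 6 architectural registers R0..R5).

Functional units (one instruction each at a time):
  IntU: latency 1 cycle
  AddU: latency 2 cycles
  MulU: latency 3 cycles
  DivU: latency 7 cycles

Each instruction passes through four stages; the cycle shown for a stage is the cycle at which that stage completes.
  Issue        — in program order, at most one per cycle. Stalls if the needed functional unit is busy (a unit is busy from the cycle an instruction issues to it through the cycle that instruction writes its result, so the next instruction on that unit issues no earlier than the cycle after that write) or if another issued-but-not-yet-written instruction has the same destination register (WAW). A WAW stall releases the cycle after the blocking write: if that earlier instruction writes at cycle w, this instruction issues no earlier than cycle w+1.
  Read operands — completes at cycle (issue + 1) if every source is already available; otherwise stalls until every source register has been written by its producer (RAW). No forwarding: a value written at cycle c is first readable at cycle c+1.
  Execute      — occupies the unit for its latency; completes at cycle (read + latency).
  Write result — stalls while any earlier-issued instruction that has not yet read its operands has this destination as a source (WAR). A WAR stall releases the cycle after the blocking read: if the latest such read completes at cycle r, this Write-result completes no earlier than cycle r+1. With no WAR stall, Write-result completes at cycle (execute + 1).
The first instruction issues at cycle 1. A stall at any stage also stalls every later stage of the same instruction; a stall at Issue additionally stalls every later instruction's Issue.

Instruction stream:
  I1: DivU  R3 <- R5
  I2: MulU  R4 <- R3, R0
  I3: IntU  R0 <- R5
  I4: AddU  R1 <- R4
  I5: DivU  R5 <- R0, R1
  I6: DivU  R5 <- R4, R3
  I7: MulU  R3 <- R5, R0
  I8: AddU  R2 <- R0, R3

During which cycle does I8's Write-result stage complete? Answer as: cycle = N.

  I1 | 1 | 2 | 9 | 10
  I2 | 2 | 11 | 14 | 15   RAW R3: wait I1 write@10
  I3 | 3 | 4 | 5 | 12   WAR R0: wait I2 read@11
  I4 | 4 | 16 | 18 | 19   RAW R4: wait I2 write@15
  I5 | 11 | 20 | 27 | 28   struct: DivU busy until I1 writes@10 · RAW R1: wait I4 write@19
  I6 | 29 | 30 | 37 | 38   struct: DivU busy until I5 writes@28
  I7 | 30 | 39 | 42 | 43   RAW R5: wait I6 write@38
  I8 | 31 | 44 | 46 | 47   RAW R3: wait I7 write@43

cycle = 47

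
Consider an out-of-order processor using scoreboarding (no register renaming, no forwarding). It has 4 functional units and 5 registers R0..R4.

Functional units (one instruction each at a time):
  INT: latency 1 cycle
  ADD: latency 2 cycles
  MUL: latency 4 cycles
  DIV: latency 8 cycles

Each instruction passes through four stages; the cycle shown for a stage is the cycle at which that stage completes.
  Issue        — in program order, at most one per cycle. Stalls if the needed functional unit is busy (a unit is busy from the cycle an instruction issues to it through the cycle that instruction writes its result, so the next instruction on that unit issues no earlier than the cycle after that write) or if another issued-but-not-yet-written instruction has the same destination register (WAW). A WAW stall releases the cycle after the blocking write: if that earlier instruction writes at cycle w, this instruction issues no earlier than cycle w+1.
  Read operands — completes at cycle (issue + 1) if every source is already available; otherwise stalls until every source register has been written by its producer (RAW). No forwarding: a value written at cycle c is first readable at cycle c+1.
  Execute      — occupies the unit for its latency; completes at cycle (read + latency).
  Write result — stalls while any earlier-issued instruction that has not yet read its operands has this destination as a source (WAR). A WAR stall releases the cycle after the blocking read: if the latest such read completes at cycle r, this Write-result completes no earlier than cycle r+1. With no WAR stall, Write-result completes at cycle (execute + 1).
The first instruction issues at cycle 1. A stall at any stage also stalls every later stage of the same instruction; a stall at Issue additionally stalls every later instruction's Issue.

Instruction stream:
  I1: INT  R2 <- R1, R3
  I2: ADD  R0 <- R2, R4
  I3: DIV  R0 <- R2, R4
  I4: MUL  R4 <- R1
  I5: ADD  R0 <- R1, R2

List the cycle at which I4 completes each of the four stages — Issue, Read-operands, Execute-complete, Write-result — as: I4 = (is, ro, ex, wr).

cycle 1: issue I1 (INT)
cycle 2: I1 read-ops · issue I2 (ADD)
cycle 3: I1 finished on INT
cycle 4: I1→R2
cycle 5: I2 read-ops
cycle 7: I2 finished on ADD
cycle 8: I2→R0
cycle 9: issue I3 (DIV)
cycle 10: I3 read-ops · issue I4 (MUL)
cycle 11: I4 read-ops
cycle 15: I4 finished on MUL
cycle 16: I4→R4
cycle 18: I3 finished on DIV
cycle 19: I3→R0
cycle 20: issue I5 (ADD)
cycle 21: I5 read-ops
cycle 23: I5 finished on ADD
cycle 24: I5→R0

I4 = (10, 11, 15, 16)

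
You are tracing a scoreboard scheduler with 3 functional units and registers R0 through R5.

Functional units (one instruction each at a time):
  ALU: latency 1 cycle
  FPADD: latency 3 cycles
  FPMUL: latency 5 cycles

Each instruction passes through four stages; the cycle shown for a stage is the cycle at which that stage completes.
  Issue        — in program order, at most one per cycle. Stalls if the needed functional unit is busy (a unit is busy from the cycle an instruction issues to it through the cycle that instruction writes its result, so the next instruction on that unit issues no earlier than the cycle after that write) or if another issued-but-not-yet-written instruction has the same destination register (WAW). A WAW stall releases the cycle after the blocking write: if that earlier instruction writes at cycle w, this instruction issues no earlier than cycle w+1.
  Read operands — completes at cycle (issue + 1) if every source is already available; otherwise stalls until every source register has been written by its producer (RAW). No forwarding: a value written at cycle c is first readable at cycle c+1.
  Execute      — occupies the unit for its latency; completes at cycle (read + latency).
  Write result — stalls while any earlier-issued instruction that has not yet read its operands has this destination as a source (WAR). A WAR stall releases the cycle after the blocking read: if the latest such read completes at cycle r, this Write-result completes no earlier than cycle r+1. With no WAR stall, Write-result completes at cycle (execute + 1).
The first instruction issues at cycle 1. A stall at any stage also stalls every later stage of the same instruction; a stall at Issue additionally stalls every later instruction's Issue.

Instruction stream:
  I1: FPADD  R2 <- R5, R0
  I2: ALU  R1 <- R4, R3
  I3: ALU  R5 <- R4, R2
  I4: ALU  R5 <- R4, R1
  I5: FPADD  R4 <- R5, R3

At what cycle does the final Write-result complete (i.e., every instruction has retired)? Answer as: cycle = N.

c1: I1 dispatched to FPADD
c2: I1 operands ready; I2 dispatched to ALU
c3: I2 operands ready
c4: I2 complete
c5: I1 complete; R1←I2
c6: R2←I1; I3 dispatched to ALU
c7: I3 operands ready
c8: I3 complete
c9: R5←I3
c10: I4 dispatched to ALU
c11: I4 operands ready; I5 dispatched to FPADD
c12: I4 complete
c13: R5←I4
c14: I5 operands ready
c17: I5 complete
c18: R4←I5

cycle = 18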